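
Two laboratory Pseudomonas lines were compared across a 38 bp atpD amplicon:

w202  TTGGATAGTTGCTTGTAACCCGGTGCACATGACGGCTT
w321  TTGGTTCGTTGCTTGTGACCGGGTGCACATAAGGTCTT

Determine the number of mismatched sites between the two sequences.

7

Mismatches occur at site 5 (A→T), site 7 (A→C), site 17 (A→G), site 21 (C→G), site 31 (G→A), site 33 (C→G), site 35 (G→T).
That gives 7 mismatches out of 38 aligned sites, so the Hamming distance is 7.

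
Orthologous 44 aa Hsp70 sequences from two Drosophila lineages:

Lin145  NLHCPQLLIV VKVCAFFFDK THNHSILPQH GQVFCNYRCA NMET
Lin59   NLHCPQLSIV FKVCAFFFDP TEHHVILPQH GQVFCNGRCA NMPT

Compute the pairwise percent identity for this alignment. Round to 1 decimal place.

81.8%

Differing sites — 8:L/S; 11:V/F; 20:K/P; 22:H/E; 23:N/H; 25:S/V; 37:Y/G; 43:E/P.
36 of the 44 sites match, so the percent identity is 36/44 × 100 = 81.8%.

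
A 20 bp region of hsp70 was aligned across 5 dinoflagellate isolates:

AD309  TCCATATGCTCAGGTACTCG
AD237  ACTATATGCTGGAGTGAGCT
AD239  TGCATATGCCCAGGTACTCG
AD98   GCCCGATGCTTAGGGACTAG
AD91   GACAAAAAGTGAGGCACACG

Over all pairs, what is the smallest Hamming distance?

2

Pairwise Hamming distances:
  AD309 vs AD237: 9
  AD309 vs AD239: 2
  AD309 vs AD98: 6
  AD309 vs AD91: 9
  AD237 vs AD239: 11
  AD237 vs AD98: 13
  AD237 vs AD91: 14
  AD239 vs AD98: 8
  AD239 vs AD91: 10
  AD98 vs AD91: 10
The smallest is 2, between AD309 and AD239.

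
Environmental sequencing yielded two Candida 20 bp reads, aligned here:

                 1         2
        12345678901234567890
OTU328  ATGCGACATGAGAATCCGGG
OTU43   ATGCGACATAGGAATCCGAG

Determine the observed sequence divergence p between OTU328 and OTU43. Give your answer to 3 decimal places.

Mismatches occur at site 10 (G→A), site 11 (A→G), site 19 (G→A).
There are 3 differences over 20 sites, so p = 3/20 = 0.150.

0.150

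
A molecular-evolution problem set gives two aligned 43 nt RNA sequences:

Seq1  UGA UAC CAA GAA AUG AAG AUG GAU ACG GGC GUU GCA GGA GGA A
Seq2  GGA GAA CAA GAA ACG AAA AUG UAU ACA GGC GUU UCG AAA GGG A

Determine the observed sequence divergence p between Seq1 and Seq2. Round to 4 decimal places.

0.2791

The sequences differ at positions 1 (U/G), 4 (U/G), 6 (C/A), 14 (U/C), 18 (G/A), 22 (G/U), 27 (G/A), 34 (G/U), 36 (A/G), 37 (G/A), 38 (G/A), 42 (A/G).
There are 12 differences over 43 sites, so p = 12/43 = 0.2791.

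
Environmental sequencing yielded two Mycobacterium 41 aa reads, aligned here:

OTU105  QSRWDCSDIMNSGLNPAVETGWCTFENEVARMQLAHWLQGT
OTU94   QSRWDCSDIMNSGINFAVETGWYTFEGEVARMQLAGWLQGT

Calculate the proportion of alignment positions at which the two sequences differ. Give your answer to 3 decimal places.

0.122

Differing sites — 14:L/I; 16:P/F; 23:C/Y; 27:N/G; 36:H/G.
There are 5 differences over 41 sites, so p = 5/41 = 0.122.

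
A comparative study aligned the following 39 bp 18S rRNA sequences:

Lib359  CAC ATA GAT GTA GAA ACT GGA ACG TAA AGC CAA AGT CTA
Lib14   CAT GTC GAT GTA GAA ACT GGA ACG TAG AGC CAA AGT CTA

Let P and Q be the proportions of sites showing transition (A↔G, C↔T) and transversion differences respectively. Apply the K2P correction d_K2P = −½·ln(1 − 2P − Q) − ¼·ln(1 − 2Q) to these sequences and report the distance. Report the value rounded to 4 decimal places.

0.1121

Mismatches occur at site 3 (C/T, transition), site 4 (A/G, transition), site 6 (A/C, transversion), site 27 (A/G, transition).
Of the 4 differences, 3 transitions and 1 transversion over 39 sites: P = 3/39 = 0.076923, Q = 1/39 = 0.025641.
d = −0.5·ln(0.820513) − 0.25·ln(0.948718) = −0.5·(-0.197826) − 0.25·(-0.052644) = 0.1121.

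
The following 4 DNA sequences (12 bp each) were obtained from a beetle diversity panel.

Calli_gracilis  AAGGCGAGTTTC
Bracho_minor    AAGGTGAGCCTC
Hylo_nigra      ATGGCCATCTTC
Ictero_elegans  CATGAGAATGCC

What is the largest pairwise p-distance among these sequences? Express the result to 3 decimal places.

Pairwise Hamming distances:
  Calli_gracilis vs Bracho_minor: 3
  Calli_gracilis vs Hylo_nigra: 4
  Calli_gracilis vs Ictero_elegans: 6
  Bracho_minor vs Hylo_nigra: 5
  Bracho_minor vs Ictero_elegans: 7
  Hylo_nigra vs Ictero_elegans: 9
The largest is 9 mismatches, between Hylo_nigra and Ictero_elegans; p = 9/12 = 0.750.

0.750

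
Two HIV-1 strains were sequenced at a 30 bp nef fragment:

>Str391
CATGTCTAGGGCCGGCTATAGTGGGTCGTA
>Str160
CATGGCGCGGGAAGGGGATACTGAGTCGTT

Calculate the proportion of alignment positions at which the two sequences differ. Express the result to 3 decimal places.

Mismatches occur at site 5 (T↔G), site 7 (T↔G), site 8 (A↔C), site 12 (C↔A), site 13 (C↔A), site 16 (C↔G), site 17 (T↔G), site 21 (G↔C), site 24 (G↔A), site 30 (A↔T).
There are 10 differences over 30 sites, so p = 10/30 = 0.333.

0.333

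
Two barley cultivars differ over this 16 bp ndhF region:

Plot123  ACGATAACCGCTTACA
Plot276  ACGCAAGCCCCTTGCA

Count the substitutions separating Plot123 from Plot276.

5

Differing sites — 4:A/C; 5:T/A; 7:A/G; 10:G/C; 14:A/G.
That gives 5 mismatches out of 16 aligned sites, so the Hamming distance is 5.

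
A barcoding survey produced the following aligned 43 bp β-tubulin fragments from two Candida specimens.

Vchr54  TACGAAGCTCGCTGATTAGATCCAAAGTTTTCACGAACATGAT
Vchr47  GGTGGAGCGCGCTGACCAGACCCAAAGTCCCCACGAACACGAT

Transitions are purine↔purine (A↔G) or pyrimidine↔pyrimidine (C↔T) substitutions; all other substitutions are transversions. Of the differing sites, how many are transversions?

Mismatches occur at site 1 (T/G, transversion), site 2 (A/G, transition), site 3 (C/T, transition), site 5 (A/G, transition), site 9 (T/G, transversion), site 16 (T/C, transition), site 17 (T/C, transition), site 21 (T/C, transition), site 29 (T/C, transition), site 30 (T/C, transition), site 31 (T/C, transition), site 40 (T/C, transition).
Of the 12 differences, 10 transitions and 2 transversions, so the answer is 2.

2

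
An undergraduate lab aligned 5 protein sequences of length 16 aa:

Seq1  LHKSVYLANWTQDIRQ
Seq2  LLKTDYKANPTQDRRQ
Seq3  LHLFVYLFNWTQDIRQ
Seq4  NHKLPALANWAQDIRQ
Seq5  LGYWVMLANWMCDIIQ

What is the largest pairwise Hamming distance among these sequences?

Pairwise Hamming distances:
  Seq1 vs Seq2: 6
  Seq1 vs Seq3: 3
  Seq1 vs Seq4: 5
  Seq1 vs Seq5: 7
  Seq2 vs Seq3: 8
  Seq2 vs Seq4: 9
  Seq2 vs Seq5: 11
  Seq3 vs Seq4: 7
  Seq3 vs Seq5: 8
  Seq4 vs Seq5: 9
The largest is 11, between Seq2 and Seq5.

11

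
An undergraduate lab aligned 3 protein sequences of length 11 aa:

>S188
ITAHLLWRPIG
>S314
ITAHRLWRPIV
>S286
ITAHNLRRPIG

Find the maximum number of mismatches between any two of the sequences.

3

Pairwise Hamming distances:
  S188 vs S314: 2
  S188 vs S286: 2
  S314 vs S286: 3
The largest is 3, between S314 and S286.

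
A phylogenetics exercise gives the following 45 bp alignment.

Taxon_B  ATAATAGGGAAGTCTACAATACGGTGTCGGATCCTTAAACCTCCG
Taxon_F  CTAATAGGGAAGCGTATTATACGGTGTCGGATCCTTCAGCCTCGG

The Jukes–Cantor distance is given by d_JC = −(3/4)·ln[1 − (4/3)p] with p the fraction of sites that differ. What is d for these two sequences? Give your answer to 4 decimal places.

0.2029

The sequences differ at positions 1 (A/C), 13 (T/C), 14 (C/G), 17 (C/T), 18 (A/T), 37 (A/C), 39 (A/G), 44 (C/G).
p = 8/45 = 0.177778.
d = −0.75 · ln(1 − (4/3)·0.177778) = −0.75 · ln(0.762963) = −0.75 · (-0.270546) = 0.2029.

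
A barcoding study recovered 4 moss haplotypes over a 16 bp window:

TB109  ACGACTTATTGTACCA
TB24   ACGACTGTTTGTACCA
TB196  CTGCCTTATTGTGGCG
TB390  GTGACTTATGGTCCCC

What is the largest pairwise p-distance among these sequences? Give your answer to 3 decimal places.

Pairwise Hamming distances:
  TB109 vs TB24: 2
  TB109 vs TB196: 6
  TB109 vs TB390: 5
  TB24 vs TB196: 8
  TB24 vs TB390: 7
  TB196 vs TB390: 6
The largest is 8 mismatches, between TB24 and TB196; p = 8/16 = 0.500.

0.500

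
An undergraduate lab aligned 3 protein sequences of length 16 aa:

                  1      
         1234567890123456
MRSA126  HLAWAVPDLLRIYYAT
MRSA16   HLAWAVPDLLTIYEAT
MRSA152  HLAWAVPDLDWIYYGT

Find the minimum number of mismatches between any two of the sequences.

2

Pairwise Hamming distances:
  MRSA126 vs MRSA16: 2
  MRSA126 vs MRSA152: 3
  MRSA16 vs MRSA152: 4
The smallest is 2, between MRSA126 and MRSA16.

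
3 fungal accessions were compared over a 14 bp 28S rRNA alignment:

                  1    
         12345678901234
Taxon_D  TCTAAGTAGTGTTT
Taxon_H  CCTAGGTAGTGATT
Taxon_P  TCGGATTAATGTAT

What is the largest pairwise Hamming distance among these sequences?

Pairwise Hamming distances:
  Taxon_D vs Taxon_H: 3
  Taxon_D vs Taxon_P: 5
  Taxon_H vs Taxon_P: 8
The largest is 8, between Taxon_H and Taxon_P.

8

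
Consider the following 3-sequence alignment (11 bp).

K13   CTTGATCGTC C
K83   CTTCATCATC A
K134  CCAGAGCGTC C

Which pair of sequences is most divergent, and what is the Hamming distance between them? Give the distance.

Pairwise Hamming distances:
  K13 vs K83: 3
  K13 vs K134: 3
  K83 vs K134: 6
The largest is 6, between K83 and K134.

6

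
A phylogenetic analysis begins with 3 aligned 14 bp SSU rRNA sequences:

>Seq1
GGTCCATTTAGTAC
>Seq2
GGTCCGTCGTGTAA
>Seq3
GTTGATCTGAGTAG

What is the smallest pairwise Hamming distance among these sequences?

5

Pairwise Hamming distances:
  Seq1 vs Seq2: 5
  Seq1 vs Seq3: 7
  Seq2 vs Seq3: 8
The smallest is 5, between Seq1 and Seq2.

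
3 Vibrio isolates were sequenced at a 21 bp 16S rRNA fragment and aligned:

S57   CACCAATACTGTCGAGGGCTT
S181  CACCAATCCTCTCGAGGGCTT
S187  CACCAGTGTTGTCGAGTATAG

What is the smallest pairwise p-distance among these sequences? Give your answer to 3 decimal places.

0.095

Pairwise Hamming distances:
  S57 vs S181: 2
  S57 vs S187: 8
  S181 vs S187: 9
The smallest is 2 mismatches, between S57 and S181; p = 2/21 = 0.095.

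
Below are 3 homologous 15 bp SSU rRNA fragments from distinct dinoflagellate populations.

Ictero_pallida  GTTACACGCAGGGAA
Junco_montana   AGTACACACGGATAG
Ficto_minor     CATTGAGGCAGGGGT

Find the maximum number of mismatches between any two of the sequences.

11

Pairwise Hamming distances:
  Ictero_pallida vs Junco_montana: 7
  Ictero_pallida vs Ficto_minor: 7
  Junco_montana vs Ficto_minor: 11
The largest is 11, between Junco_montana and Ficto_minor.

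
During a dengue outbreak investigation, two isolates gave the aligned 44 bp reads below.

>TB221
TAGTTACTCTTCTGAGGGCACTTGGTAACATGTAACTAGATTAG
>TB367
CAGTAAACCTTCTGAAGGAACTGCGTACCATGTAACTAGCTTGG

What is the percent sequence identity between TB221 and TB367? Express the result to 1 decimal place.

75.0%

The sequences differ at positions 1 (T/C), 5 (T/A), 7 (C/A), 8 (T/C), 16 (G/A), 19 (C/A), 23 (T/G), 24 (G/C), 28 (A/C), 40 (A/C), 43 (A/G).
33 of the 44 sites match, so the percent identity is 33/44 × 100 = 75.0%.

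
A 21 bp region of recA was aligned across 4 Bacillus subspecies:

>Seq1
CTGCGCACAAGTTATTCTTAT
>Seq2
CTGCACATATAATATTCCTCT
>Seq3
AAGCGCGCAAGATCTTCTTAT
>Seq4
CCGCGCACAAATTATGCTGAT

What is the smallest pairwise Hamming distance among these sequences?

4

Pairwise Hamming distances:
  Seq1 vs Seq2: 7
  Seq1 vs Seq3: 5
  Seq1 vs Seq4: 4
  Seq2 vs Seq3: 10
  Seq2 vs Seq4: 9
  Seq3 vs Seq4: 8
The smallest is 4, between Seq1 and Seq4.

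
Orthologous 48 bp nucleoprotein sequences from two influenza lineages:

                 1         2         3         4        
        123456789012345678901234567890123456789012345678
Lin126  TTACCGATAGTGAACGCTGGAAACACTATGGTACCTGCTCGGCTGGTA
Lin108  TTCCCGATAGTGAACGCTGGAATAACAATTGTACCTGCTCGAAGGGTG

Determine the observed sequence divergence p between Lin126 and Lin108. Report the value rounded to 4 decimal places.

Mismatches occur at site 3 (A→C), site 23 (A→T), site 24 (C→A), site 27 (T→A), site 30 (G→T), site 42 (G→A), site 43 (C→A), site 44 (T→G), site 48 (A→G).
There are 9 differences over 48 sites, so p = 9/48 = 0.1875.

0.1875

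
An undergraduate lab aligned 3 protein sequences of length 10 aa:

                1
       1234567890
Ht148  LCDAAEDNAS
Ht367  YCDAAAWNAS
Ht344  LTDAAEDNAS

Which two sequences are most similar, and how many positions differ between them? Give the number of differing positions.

Pairwise Hamming distances:
  Ht148 vs Ht367: 3
  Ht148 vs Ht344: 1
  Ht367 vs Ht344: 4
The smallest is 1, between Ht148 and Ht344.

1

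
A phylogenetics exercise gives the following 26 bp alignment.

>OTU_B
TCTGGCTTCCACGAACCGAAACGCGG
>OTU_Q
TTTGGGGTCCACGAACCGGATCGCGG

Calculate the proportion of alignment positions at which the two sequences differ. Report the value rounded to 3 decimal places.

0.192

Mismatches occur at site 2 (C→T), site 6 (C→G), site 7 (T→G), site 19 (A→G), site 21 (A→T).
There are 5 differences over 26 sites, so p = 5/26 = 0.192.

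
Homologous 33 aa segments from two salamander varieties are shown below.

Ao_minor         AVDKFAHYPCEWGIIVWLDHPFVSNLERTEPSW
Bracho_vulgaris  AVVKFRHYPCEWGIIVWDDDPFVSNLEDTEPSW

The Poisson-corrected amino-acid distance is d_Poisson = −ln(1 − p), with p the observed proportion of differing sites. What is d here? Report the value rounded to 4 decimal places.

0.1643

Mismatches occur at site 3 (D/V), site 6 (A/R), site 18 (L/D), site 20 (H/D), site 28 (R/D).
p = 5/33 = 0.151515.
d = −ln(1 − 0.151515) = −ln(0.848485) = 0.1643.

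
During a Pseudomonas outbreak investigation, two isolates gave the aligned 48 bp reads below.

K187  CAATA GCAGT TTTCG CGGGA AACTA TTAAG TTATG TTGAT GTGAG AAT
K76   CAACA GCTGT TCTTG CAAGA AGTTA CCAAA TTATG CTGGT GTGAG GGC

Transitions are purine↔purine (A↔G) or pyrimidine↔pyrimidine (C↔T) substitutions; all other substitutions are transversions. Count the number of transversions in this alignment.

Mismatches occur at site 4 (T/C, transition), site 8 (A/T, transversion), site 12 (T/C, transition), site 14 (C/T, transition), site 17 (G/A, transition), site 18 (G/A, transition), site 22 (A/G, transition), site 23 (C/T, transition), site 26 (T/C, transition), site 27 (T/C, transition), site 30 (G/A, transition), site 36 (T/C, transition), site 39 (A/G, transition), site 46 (A/G, transition), site 47 (A/G, transition), site 48 (T/C, transition).
Of the 16 differences, 15 transitions and 1 transversion, so the answer is 1.

1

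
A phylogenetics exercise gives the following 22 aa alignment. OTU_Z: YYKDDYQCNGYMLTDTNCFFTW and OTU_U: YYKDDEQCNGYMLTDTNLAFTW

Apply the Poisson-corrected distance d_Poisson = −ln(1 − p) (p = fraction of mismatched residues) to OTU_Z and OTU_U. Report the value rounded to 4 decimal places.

0.1466

Differing sites — 6:Y/E; 18:C/L; 19:F/A.
p = 3/22 = 0.136364.
d = −ln(1 − 0.136364) = −ln(0.863636) = 0.1466.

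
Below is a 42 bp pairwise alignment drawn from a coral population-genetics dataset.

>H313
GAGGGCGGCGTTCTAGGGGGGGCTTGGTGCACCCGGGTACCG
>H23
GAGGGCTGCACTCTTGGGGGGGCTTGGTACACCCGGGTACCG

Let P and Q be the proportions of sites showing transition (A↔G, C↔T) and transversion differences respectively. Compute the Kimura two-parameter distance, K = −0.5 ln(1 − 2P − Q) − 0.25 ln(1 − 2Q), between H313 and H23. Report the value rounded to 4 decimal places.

0.1307

Differing sites — 7:G/T (Tv); 10:G/A (Ti); 11:T/C (Ti); 15:A/T (Tv); 29:G/A (Ti).
Of the 5 differences, 3 transitions and 2 transversions over 42 sites: P = 3/42 = 0.071429, Q = 2/42 = 0.047619.
d = −0.5·ln(0.809523) − 0.25·ln(0.904762) = −0.5·(-0.211310) − 0.25·(-0.100083) = 0.1307.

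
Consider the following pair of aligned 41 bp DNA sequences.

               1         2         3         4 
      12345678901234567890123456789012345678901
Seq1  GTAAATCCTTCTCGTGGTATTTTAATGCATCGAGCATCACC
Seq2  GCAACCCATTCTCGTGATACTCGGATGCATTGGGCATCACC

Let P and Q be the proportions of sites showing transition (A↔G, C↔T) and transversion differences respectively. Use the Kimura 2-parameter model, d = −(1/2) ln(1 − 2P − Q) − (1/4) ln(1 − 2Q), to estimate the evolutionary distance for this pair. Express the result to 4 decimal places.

0.3508

Mismatches occur at site 2 (T↔C, transition), site 5 (A↔C, transversion), site 6 (T↔C, transition), site 8 (C↔A, transversion), site 17 (G↔A, transition), site 20 (T↔C, transition), site 22 (T↔C, transition), site 23 (T↔G, transversion), site 24 (A↔G, transition), site 31 (C↔T, transition), site 33 (A↔G, transition).
Of the 11 differences, 8 transitions and 3 transversions over 41 sites: P = 8/41 = 0.195122, Q = 3/41 = 0.073171.
d = −0.5·ln(0.536585) − 0.25·ln(0.853658) = −0.5·(-0.622530) − 0.25·(-0.158225) = 0.3508.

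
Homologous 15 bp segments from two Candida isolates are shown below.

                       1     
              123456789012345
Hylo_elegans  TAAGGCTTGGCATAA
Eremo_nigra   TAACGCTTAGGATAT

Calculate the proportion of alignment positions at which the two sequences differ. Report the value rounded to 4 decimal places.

Differing sites — 4:G/C; 9:G/A; 11:C/G; 15:A/T.
There are 4 differences over 15 sites, so p = 4/15 = 0.2667.

0.2667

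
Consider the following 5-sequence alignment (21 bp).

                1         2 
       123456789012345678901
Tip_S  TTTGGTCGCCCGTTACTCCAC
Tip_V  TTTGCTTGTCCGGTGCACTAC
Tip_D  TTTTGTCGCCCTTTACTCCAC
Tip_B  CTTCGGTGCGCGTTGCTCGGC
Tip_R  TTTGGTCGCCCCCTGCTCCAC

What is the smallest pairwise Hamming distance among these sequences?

2

Pairwise Hamming distances:
  Tip_S vs Tip_V: 7
  Tip_S vs Tip_D: 2
  Tip_S vs Tip_B: 8
  Tip_S vs Tip_R: 3
  Tip_V vs Tip_D: 9
  Tip_V vs Tip_B: 10
  Tip_V vs Tip_R: 7
  Tip_D vs Tip_B: 9
  Tip_D vs Tip_R: 4
  Tip_B vs Tip_R: 9
The smallest is 2, between Tip_S and Tip_D.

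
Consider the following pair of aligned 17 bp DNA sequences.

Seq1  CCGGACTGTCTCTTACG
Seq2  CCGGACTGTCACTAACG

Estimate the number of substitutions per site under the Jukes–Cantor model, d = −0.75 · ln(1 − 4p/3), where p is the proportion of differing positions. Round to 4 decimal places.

Mismatches occur at site 11 (T↔A), site 14 (T↔A).
p = 2/17 = 0.117647.
d = −0.75 · ln(1 − (4/3)·0.117647) = −0.75 · ln(0.843137) = −0.75 · (-0.170626) = 0.1280.

0.1280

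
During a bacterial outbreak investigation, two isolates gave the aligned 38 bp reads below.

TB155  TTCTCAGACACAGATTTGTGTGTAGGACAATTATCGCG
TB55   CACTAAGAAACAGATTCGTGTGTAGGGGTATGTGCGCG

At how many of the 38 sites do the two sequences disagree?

Differing sites — 1:T/C; 2:T/A; 5:C/A; 9:C/A; 17:T/C; 27:A/G; 28:C/G; 29:A/T; 32:T/G; 33:A/T; 34:T/G.
That gives 11 mismatches out of 38 aligned sites, so the Hamming distance is 11.

11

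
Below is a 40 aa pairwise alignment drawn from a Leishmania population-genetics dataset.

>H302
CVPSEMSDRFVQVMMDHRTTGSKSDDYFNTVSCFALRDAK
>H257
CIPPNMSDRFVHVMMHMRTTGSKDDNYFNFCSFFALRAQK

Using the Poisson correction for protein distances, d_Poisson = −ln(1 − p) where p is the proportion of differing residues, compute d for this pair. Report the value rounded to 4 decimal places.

0.3930

Mismatches occur at site 2 (V↔I), site 4 (S↔P), site 5 (E↔N), site 12 (Q↔H), site 16 (D↔H), site 17 (H↔M), site 24 (S↔D), site 26 (D↔N), site 30 (T↔F), site 31 (V↔C), site 33 (C↔F), site 38 (D↔A), site 39 (A↔Q).
p = 13/40 = 0.325000.
d = −ln(1 − 0.325000) = −ln(0.675000) = 0.3930.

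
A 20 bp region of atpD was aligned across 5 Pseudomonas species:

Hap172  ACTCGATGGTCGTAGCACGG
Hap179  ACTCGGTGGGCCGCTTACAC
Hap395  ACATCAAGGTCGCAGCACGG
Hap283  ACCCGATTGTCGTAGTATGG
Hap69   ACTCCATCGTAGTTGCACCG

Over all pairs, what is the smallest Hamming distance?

Pairwise Hamming distances:
  Hap172 vs Hap179: 9
  Hap172 vs Hap395: 5
  Hap172 vs Hap283: 4
  Hap172 vs Hap69: 5
  Hap179 vs Hap395: 13
  Hap179 vs Hap283: 11
  Hap179 vs Hap69: 12
  Hap395 vs Hap283: 8
  Hap395 vs Hap69: 8
  Hap283 vs Hap69: 8
The smallest is 4, between Hap172 and Hap283.

4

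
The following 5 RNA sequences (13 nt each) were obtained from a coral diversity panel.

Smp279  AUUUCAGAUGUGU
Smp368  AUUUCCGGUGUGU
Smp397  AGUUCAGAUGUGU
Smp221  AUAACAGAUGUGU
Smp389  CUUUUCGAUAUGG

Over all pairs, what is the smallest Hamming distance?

1

Pairwise Hamming distances:
  Smp279 vs Smp368: 2
  Smp279 vs Smp397: 1
  Smp279 vs Smp221: 2
  Smp279 vs Smp389: 5
  Smp368 vs Smp397: 3
  Smp368 vs Smp221: 4
  Smp368 vs Smp389: 5
  Smp397 vs Smp221: 3
  Smp397 vs Smp389: 6
  Smp221 vs Smp389: 7
The smallest is 1, between Smp279 and Smp397.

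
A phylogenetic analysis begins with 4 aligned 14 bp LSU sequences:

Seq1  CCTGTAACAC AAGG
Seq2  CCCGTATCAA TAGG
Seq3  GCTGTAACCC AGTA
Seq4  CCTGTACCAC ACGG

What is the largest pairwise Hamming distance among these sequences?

Pairwise Hamming distances:
  Seq1 vs Seq2: 4
  Seq1 vs Seq3: 5
  Seq1 vs Seq4: 2
  Seq2 vs Seq3: 9
  Seq2 vs Seq4: 5
  Seq3 vs Seq4: 6
The largest is 9, between Seq2 and Seq3.

9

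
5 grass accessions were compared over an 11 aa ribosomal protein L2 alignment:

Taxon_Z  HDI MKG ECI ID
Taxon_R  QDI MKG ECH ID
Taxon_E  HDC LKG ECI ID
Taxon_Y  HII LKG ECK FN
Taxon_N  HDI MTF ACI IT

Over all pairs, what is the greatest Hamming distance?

8

Pairwise Hamming distances:
  Taxon_Z vs Taxon_R: 2
  Taxon_Z vs Taxon_E: 2
  Taxon_Z vs Taxon_Y: 5
  Taxon_Z vs Taxon_N: 4
  Taxon_R vs Taxon_E: 4
  Taxon_R vs Taxon_Y: 6
  Taxon_R vs Taxon_N: 6
  Taxon_E vs Taxon_Y: 5
  Taxon_E vs Taxon_N: 6
  Taxon_Y vs Taxon_N: 8
The largest is 8, between Taxon_Y and Taxon_N.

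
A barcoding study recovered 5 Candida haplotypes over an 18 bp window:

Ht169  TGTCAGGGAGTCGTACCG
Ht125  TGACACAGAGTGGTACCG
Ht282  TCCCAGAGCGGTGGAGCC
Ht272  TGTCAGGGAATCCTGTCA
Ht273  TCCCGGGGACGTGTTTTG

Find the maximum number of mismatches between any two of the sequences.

12

Pairwise Hamming distances:
  Ht169 vs Ht125: 4
  Ht169 vs Ht282: 9
  Ht169 vs Ht272: 5
  Ht169 vs Ht273: 9
  Ht125 vs Ht282: 9
  Ht125 vs Ht272: 9
  Ht125 vs Ht273: 11
  Ht282 vs Ht272: 12
  Ht282 vs Ht273: 9
  Ht272 vs Ht273: 10
The largest is 12, between Ht282 and Ht272.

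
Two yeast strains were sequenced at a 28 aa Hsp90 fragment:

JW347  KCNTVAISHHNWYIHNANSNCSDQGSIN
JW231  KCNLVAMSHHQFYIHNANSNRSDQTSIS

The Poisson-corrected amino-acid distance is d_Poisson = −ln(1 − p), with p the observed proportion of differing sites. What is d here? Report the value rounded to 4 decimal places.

Mismatches occur at site 4 (T↔L), site 7 (I↔M), site 11 (N↔Q), site 12 (W↔F), site 21 (C↔R), site 25 (G↔T), site 28 (N↔S).
p = 7/28 = 0.250000.
d = −ln(1 − 0.250000) = −ln(0.750000) = 0.2877.

0.2877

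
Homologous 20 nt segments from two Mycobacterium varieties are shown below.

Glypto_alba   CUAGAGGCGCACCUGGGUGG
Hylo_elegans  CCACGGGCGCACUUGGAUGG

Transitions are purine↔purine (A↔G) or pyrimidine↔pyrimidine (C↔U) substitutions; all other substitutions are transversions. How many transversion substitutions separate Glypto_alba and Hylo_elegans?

The sequences differ at positions 2 (U/C, transition), 4 (G/C, transversion), 5 (A/G, transition), 13 (C/U, transition), 17 (G/A, transition).
Of the 5 differences, 4 transitions and 1 transversion, so the answer is 1.

1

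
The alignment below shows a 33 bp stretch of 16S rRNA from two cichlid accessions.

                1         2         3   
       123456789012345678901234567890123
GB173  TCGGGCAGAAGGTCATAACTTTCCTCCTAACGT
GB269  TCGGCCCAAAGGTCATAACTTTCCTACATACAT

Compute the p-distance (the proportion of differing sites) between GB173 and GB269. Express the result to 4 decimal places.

The sequences differ at positions 5 (G/C), 7 (A/C), 8 (G/A), 26 (C/A), 28 (T/A), 29 (A/T), 32 (G/A).
There are 7 differences over 33 sites, so p = 7/33 = 0.2121.

0.2121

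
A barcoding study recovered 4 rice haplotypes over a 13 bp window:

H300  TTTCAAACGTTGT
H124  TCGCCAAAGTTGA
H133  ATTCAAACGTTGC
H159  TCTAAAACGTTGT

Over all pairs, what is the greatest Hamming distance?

6

Pairwise Hamming distances:
  H300 vs H124: 5
  H300 vs H133: 2
  H300 vs H159: 2
  H124 vs H133: 6
  H124 vs H159: 5
  H133 vs H159: 4
The largest is 6, between H124 and H133.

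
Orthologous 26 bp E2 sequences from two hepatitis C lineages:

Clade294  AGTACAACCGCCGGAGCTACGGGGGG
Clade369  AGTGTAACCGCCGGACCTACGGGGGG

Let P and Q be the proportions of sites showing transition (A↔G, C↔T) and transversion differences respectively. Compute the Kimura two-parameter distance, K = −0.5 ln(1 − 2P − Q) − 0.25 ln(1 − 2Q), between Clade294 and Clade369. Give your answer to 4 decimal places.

0.1268

Differing sites — 4:A/G (Ti); 5:C/T (Ti); 16:G/C (Tv).
Of the 3 differences, 2 transitions and 1 transversion over 26 sites: P = 2/26 = 0.076923, Q = 1/26 = 0.038462.
d = −0.5·ln(0.807692) − 0.25·ln(0.923076) = −0.5·(-0.213574) − 0.25·(-0.080044) = 0.1268.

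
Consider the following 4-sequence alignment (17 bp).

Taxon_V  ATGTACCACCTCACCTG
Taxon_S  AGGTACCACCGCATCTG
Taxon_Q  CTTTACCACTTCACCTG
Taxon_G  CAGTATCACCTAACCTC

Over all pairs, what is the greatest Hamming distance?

Pairwise Hamming distances:
  Taxon_V vs Taxon_S: 3
  Taxon_V vs Taxon_Q: 3
  Taxon_V vs Taxon_G: 5
  Taxon_S vs Taxon_Q: 6
  Taxon_S vs Taxon_G: 7
  Taxon_Q vs Taxon_G: 6
The largest is 7, between Taxon_S and Taxon_G.

7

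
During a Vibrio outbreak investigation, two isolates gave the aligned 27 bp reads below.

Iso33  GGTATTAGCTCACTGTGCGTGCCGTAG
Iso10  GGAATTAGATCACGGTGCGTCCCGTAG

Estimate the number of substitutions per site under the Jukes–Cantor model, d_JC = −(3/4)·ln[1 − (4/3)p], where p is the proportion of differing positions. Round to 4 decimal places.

Mismatches occur at site 3 (T/A), site 9 (C/A), site 14 (T/G), site 21 (G/C).
p = 4/27 = 0.148148.
d = −0.75 · ln(1 − (4/3)·0.148148) = −0.75 · ln(0.802469) = −0.75 · (-0.220062) = 0.1650.

0.1650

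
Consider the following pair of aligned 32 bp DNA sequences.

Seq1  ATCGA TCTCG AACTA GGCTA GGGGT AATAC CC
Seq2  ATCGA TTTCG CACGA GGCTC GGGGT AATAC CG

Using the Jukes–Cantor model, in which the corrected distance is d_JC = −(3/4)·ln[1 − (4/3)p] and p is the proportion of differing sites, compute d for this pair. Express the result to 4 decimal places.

0.1752

Mismatches occur at site 7 (C→T), site 11 (A→C), site 14 (T→G), site 20 (A→C), site 32 (C→G).
p = 5/32 = 0.156250.
d = −0.75 · ln(1 − (4/3)·0.156250) = −0.75 · ln(0.791667) = −0.75 · (-0.233614) = 0.1752.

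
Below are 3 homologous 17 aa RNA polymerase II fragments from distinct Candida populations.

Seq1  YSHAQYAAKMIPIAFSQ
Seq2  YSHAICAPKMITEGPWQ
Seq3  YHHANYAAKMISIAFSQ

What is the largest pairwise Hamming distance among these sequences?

9

Pairwise Hamming distances:
  Seq1 vs Seq2: 8
  Seq1 vs Seq3: 3
  Seq2 vs Seq3: 9
The largest is 9, between Seq2 and Seq3.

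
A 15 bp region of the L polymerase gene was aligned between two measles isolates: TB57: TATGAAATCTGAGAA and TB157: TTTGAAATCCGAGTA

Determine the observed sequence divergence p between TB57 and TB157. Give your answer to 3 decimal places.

Mismatches occur at site 2 (A/T), site 10 (T/C), site 14 (A/T).
There are 3 differences over 15 sites, so p = 3/15 = 0.200.

0.200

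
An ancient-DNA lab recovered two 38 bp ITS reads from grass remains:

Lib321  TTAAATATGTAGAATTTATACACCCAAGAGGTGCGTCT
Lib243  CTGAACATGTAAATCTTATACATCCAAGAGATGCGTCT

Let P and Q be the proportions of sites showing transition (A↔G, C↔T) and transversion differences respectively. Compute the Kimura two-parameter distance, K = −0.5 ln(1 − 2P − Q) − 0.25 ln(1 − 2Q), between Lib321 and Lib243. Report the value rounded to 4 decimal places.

The sequences differ at positions 1 (T/C, transition), 3 (A/G, transition), 6 (T/C, transition), 12 (G/A, transition), 14 (A/T, transversion), 15 (T/C, transition), 23 (C/T, transition), 31 (G/A, transition).
Of the 8 differences, 7 transitions and 1 transversion over 38 sites: P = 7/38 = 0.184211, Q = 1/38 = 0.026316.
d = −0.5·ln(0.605262) − 0.25·ln(0.947368) = −0.5·(-0.502094) − 0.25·(-0.054068) = 0.2646.

0.2646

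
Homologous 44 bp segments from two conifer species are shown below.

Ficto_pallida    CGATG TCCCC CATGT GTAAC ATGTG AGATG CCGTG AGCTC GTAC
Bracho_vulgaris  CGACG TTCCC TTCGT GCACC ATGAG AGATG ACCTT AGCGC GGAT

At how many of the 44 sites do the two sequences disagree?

The sequences differ at positions 4 (T/C), 7 (C/T), 11 (C/T), 12 (A/T), 13 (T/C), 17 (T/C), 19 (A/C), 24 (T/A), 31 (C/A), 33 (G/C), 35 (G/T), 39 (T/G), 42 (T/G), 44 (C/T).
That gives 14 mismatches out of 44 aligned sites, so the Hamming distance is 14.

14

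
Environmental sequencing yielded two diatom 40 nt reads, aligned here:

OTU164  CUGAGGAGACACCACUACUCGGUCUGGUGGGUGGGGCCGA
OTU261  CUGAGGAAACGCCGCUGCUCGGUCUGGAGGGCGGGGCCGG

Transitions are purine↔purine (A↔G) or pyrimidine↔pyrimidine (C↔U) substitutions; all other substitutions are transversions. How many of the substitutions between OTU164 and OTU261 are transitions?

The sequences differ at positions 8 (G/A, transition), 11 (A/G, transition), 14 (A/G, transition), 17 (A/G, transition), 28 (U/A, transversion), 32 (U/C, transition), 40 (A/G, transition).
Of the 7 differences, 6 transitions and 1 transversion, so the answer is 6.

6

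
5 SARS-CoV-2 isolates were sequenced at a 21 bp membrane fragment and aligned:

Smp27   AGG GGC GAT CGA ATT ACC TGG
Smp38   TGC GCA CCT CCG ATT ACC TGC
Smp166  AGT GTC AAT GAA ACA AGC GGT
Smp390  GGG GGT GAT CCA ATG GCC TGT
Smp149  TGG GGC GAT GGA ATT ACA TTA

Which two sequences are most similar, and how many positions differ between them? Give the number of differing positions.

Pairwise Hamming distances:
  Smp27 vs Smp38: 9
  Smp27 vs Smp166: 10
  Smp27 vs Smp390: 6
  Smp27 vs Smp149: 5
  Smp38 vs Smp166: 14
  Smp38 vs Smp390: 10
  Smp38 vs Smp149: 11
  Smp166 vs Smp390: 12
  Smp166 vs Smp149: 12
  Smp390 vs Smp149: 9
The smallest is 5, between Smp27 and Smp149.

5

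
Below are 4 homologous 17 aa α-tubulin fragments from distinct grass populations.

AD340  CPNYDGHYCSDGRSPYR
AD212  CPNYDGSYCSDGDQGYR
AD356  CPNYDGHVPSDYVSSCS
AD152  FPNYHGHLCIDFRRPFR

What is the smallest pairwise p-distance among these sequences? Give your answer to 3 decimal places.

0.235

Pairwise Hamming distances:
  AD340 vs AD212: 4
  AD340 vs AD356: 7
  AD340 vs AD152: 7
  AD212 vs AD356: 9
  AD212 vs AD152: 10
  AD356 vs AD152: 11
The smallest is 4 mismatches, between AD340 and AD212; p = 4/17 = 0.235.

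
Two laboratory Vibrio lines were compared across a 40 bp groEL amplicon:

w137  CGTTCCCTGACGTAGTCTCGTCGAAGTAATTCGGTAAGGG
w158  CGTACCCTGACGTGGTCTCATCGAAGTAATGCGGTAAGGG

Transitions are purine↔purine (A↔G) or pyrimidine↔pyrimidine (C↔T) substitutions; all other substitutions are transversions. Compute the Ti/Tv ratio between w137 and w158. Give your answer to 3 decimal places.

Differing sites — 4:T/A (Tv); 14:A/G (Ti); 20:G/A (Ti); 31:T/G (Tv).
Of the 4 differences, 2 transitions and 2 transversions, so Ti/Tv = 2/2 = 1.000.

1.000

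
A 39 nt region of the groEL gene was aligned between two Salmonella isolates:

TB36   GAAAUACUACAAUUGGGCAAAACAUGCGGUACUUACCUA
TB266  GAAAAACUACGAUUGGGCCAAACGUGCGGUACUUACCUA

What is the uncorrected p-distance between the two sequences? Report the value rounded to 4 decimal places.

0.1026

Differing sites — 5:U/A; 11:A/G; 19:A/C; 24:A/G.
There are 4 differences over 39 sites, so p = 4/39 = 0.1026.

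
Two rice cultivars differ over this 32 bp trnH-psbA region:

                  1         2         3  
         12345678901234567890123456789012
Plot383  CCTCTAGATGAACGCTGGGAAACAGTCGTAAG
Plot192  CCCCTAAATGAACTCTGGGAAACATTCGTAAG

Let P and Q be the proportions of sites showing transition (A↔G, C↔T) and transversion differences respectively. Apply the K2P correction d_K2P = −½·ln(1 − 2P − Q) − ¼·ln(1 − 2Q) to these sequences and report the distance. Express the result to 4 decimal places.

0.1372

The sequences differ at positions 3 (T/C, transition), 7 (G/A, transition), 14 (G/T, transversion), 25 (G/T, transversion).
Of the 4 differences, 2 transitions and 2 transversions over 32 sites: P = 2/32 = 0.062500, Q = 2/32 = 0.062500.
d = −0.5·ln(0.812500) − 0.25·ln(0.875000) = −0.5·(-0.207639) − 0.25·(-0.133531) = 0.1372.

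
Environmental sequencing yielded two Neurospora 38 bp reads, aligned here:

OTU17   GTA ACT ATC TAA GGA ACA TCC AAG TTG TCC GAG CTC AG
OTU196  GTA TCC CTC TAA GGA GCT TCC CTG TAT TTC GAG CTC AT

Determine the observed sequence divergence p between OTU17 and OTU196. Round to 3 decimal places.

Mismatches occur at site 4 (A↔T), site 6 (T↔C), site 7 (A↔C), site 16 (A↔G), site 18 (A↔T), site 22 (A↔C), site 23 (A↔T), site 26 (T↔A), site 27 (G↔T), site 29 (C↔T), site 38 (G↔T).
There are 11 differences over 38 sites, so p = 11/38 = 0.289.

0.289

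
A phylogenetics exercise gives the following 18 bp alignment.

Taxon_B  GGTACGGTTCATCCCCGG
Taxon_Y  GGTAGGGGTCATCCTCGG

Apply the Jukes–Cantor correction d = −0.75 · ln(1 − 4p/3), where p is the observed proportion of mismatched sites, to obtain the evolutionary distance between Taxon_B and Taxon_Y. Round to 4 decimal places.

Mismatches occur at site 5 (C/G), site 8 (T/G), site 15 (C/T).
p = 3/18 = 0.166667.
d = −0.75 · ln(1 − (4/3)·0.166667) = −0.75 · ln(0.777777) = −0.75 · (-0.251315) = 0.1885.

0.1885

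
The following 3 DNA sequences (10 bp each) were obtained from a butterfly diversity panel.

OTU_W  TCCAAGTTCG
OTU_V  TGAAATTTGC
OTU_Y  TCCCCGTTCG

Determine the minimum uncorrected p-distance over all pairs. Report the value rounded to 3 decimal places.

Pairwise Hamming distances:
  OTU_W vs OTU_V: 5
  OTU_W vs OTU_Y: 2
  OTU_V vs OTU_Y: 7
The smallest is 2 mismatches, between OTU_W and OTU_Y; p = 2/10 = 0.200.

0.200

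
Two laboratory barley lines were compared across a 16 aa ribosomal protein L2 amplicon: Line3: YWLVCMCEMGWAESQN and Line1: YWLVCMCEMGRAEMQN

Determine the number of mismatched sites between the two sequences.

2

The sequences differ at positions 11 (W/R), 14 (S/M).
That gives 2 mismatches out of 16 aligned sites, so the Hamming distance is 2.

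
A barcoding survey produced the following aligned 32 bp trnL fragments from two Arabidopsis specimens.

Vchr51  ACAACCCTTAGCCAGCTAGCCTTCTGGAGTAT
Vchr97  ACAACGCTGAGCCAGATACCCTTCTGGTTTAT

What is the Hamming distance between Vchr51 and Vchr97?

Mismatches occur at site 6 (C/G), site 9 (T/G), site 16 (C/A), site 19 (G/C), site 28 (A/T), site 29 (G/T).
That gives 6 mismatches out of 32 aligned sites, so the Hamming distance is 6.

6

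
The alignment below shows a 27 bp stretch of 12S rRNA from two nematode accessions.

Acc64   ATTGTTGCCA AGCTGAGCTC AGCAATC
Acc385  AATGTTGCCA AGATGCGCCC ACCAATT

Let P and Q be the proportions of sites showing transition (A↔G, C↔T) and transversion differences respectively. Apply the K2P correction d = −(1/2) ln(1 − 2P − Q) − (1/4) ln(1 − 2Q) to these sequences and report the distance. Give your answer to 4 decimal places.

0.2635

The sequences differ at positions 2 (T/A, transversion), 13 (C/A, transversion), 16 (A/C, transversion), 19 (T/C, transition), 22 (G/C, transversion), 27 (C/T, transition).
Of the 6 differences, 2 transitions and 4 transversions over 27 sites: P = 2/27 = 0.074074, Q = 4/27 = 0.148148.
d = −0.5·ln(0.703704) − 0.25·ln(0.703704) = −0.5·(-0.351397) − 0.25·(-0.351397) = 0.2635.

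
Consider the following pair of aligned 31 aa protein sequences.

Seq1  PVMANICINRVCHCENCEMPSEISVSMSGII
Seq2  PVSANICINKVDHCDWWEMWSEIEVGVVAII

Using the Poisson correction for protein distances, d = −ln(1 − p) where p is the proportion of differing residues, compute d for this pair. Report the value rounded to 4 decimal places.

Differing sites — 3:M/S; 10:R/K; 12:C/D; 15:E/D; 16:N/W; 17:C/W; 20:P/W; 24:S/E; 26:S/G; 27:M/V; 28:S/V; 29:G/A.
p = 12/31 = 0.387097.
d = −ln(1 − 0.387097) = −ln(0.612903) = 0.4895.

0.4895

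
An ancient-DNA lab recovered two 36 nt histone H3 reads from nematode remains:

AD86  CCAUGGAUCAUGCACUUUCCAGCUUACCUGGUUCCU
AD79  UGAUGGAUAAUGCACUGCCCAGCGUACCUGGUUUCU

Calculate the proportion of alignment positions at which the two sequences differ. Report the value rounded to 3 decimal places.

Differing sites — 1:C/U; 2:C/G; 9:C/A; 17:U/G; 18:U/C; 24:U/G; 34:C/U.
There are 7 differences over 36 sites, so p = 7/36 = 0.194.

0.194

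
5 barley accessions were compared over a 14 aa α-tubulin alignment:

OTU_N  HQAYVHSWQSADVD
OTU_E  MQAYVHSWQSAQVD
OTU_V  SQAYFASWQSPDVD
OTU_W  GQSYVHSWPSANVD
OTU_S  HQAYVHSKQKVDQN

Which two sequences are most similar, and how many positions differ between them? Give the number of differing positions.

Pairwise Hamming distances:
  OTU_N vs OTU_E: 2
  OTU_N vs OTU_V: 4
  OTU_N vs OTU_W: 4
  OTU_N vs OTU_S: 5
  OTU_E vs OTU_V: 5
  OTU_E vs OTU_W: 4
  OTU_E vs OTU_S: 7
  OTU_V vs OTU_W: 7
  OTU_V vs OTU_S: 8
  OTU_W vs OTU_S: 9
The smallest is 2, between OTU_N and OTU_E.

2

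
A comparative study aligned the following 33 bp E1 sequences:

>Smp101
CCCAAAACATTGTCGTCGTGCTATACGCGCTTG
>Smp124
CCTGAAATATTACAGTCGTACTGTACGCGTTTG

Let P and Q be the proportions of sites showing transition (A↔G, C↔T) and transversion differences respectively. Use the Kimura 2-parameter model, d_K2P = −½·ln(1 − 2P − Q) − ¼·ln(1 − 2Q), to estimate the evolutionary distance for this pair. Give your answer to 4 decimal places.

Differing sites — 3:C/T (Ti); 4:A/G (Ti); 8:C/T (Ti); 12:G/A (Ti); 13:T/C (Ti); 14:C/A (Tv); 20:G/A (Ti); 23:A/G (Ti); 30:C/T (Ti).
Of the 9 differences, 8 transitions and 1 transversion over 33 sites: P = 8/33 = 0.242424, Q = 1/33 = 0.030303.
d = −0.5·ln(0.484849) − 0.25·ln(0.939394) = −0.5·(-0.723918) − 0.25·(-0.062520) = 0.3776.

0.3776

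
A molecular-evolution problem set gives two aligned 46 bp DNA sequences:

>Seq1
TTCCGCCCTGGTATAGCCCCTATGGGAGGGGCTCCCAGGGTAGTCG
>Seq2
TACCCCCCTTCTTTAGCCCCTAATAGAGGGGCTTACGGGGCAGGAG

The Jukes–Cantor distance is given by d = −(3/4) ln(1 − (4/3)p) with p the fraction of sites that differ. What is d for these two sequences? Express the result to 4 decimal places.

0.3904

Differing sites — 2:T/A; 5:G/C; 10:G/T; 11:G/C; 13:A/T; 23:T/A; 24:G/T; 25:G/A; 34:C/T; 35:C/A; 37:A/G; 41:T/C; 44:T/G; 45:C/A.
p = 14/46 = 0.304348.
d = −0.75 · ln(1 − (4/3)·0.304348) = −0.75 · ln(0.594203) = −0.75 · (-0.520534) = 0.3904.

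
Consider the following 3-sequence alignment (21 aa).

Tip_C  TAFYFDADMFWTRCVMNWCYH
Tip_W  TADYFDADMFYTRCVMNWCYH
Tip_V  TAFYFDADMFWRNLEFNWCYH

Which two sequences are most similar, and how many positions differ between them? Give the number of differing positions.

2

Pairwise Hamming distances:
  Tip_C vs Tip_W: 2
  Tip_C vs Tip_V: 5
  Tip_W vs Tip_V: 7
The smallest is 2, between Tip_C and Tip_W.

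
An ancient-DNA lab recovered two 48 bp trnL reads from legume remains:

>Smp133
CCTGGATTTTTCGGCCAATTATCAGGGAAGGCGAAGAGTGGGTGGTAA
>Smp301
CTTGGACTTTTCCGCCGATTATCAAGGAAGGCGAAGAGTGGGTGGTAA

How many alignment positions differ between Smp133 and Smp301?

5

The sequences differ at positions 2 (C/T), 7 (T/C), 13 (G/C), 17 (A/G), 25 (G/A).
That gives 5 mismatches out of 48 aligned sites, so the Hamming distance is 5.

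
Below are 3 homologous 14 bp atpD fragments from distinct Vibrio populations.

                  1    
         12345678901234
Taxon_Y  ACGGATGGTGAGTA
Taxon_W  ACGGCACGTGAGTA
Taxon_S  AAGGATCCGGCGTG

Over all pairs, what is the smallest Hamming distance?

3

Pairwise Hamming distances:
  Taxon_Y vs Taxon_W: 3
  Taxon_Y vs Taxon_S: 6
  Taxon_W vs Taxon_S: 7
The smallest is 3, between Taxon_Y and Taxon_W.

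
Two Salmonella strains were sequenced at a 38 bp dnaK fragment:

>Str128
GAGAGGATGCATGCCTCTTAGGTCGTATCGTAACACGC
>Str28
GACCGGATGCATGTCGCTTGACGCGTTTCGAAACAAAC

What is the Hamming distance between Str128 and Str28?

12

Mismatches occur at site 3 (G/C), site 4 (A/C), site 14 (C/T), site 16 (T/G), site 20 (A/G), site 21 (G/A), site 22 (G/C), site 23 (T/G), site 27 (A/T), site 31 (T/A), site 36 (C/A), site 37 (G/A).
That gives 12 mismatches out of 38 aligned sites, so the Hamming distance is 12.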